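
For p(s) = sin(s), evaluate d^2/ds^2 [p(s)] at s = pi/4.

-sqrt(2)/2

The coefficient of (s - pi/4)^2 in the expansion is -sqrt(2)/4, so p′′(pi/4) = 2! * (-sqrt(2)/4) = -sqrt(2)/2.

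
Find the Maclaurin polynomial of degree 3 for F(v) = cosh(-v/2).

[v^0] = 1;  [v^1] = 0;  [v^2] = 1/8;  [v^3] = 0.

v^2/8 + 1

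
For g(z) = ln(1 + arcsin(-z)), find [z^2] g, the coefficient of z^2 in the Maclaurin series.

Plug the Maclaurin series of the inner function into that of the outer and collect terms.
g(0) = 0
g′(0) = -1
g′′(0) = -1

-1/2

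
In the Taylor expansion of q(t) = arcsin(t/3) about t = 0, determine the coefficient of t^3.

1/162

[t^0] = 0;  [t^1] = 1/3;  [t^2] = 0;  [t^3] = 1/162.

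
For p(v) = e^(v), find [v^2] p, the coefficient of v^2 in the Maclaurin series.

1/2

p(0) = 1
p′(0) = 1
p′′(0) = 1
So c_2 = p′′(0)/2! = 1/2.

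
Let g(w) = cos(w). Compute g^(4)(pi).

-1

The coefficient of (w - pi)^4 in the expansion is -1/24, so g^(4)(pi) = 4! * (-1/24) = -1.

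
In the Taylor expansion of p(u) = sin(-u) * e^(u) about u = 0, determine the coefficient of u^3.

-1/3

Write out both Maclaurin series and multiply, keeping only the needed powers.
p(0) = 0
p′(0) = -1
p′′(0) = -2
p′′′(0) = -2
Then c_k = p^(k)(0)/k! gives each Taylor coefficient.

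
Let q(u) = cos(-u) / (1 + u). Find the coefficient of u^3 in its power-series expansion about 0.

-1/2

Expand each factor separately, then convolve coefficients.
q(0) = 1
q′(0) = -1
q′′(0) = 1
q′′′(0) = -3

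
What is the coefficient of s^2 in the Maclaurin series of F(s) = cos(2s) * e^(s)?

-3/2

Expand each factor separately, then convolve coefficients.
F(0) = 1
F′(0) = 1
F′′(0) = -3
So c_2 = F′′(0)/2! = -3/2.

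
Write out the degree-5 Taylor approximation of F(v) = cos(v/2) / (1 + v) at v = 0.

-337*v^5/384 + 337*v^4/384 - 7*v^3/8 + 7*v^2/8 - v + 1

Write out both Maclaurin series and multiply, keeping only the needed powers.
F(0) = 1
F′(0) = -1
F′′(0) = 7/4
F′′′(0) = -21/4
F^(4)(0) = 337/16
F^(5)(0) = -1685/16
Dividing each by k! gives the coefficients c_0, ..., c_5.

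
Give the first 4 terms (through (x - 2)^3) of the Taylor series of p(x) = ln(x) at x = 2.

[(x - 2)^0] = ln(2);  [(x - 2)^1] = 1/2;  [(x - 2)^2] = -1/8;  [(x - 2)^3] = 1/24.

(x - 2)^3/24 - (x - 2)^2/8 + (x - 2)/2 + ln(2)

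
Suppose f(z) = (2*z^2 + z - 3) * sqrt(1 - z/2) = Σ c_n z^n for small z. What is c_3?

-65/128

Distribute the polynomial across the series and collect like powers.
So c_3 = f′′′(0)/3! = -65/128.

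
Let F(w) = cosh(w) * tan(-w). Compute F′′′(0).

Expand each factor separately, then convolve coefficients.
From the series, [w^3] F = -5/6; multiply by 3! = 6 to get -5.

-5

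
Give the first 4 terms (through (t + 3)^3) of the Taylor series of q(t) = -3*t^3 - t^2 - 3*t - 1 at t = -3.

q(-3) = 80
q′(-3) = -78
q′′(-3) = 52
q′′′(-3) = -18
Dividing each by k! gives the coefficients c_0, ..., c_3.

-3*(t + 3)^3 + 26*(t + 3)^2 - 78*(t + 3) + 80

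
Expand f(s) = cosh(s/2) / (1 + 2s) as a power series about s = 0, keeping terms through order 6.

3041761*s^6/46080 - 6337*s^5/192 + 6337*s^4/384 - 33*s^3/4 + 33*s^2/8 - 2*s + 1

Write out both Maclaurin series and multiply, keeping only the needed powers.
f(0) = 1
f′(0) = -2
f′′(0) = 33/4
f′′′(0) = -99/2
f^(4)(0) = 6337/16
f^(5)(0) = -31685/8
f^(6)(0) = 3041761/64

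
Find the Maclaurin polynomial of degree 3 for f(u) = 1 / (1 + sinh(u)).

Write 1/(1+u) = 1 - u + u^2 - u^3 + ... and substitute the series for u.
f(0) = 1
f′(0) = -1
f′′(0) = 2
f′′′(0) = -7

-7*u^3/6 + u^2 - u + 1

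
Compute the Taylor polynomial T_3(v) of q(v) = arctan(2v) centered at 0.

-8*v^3/3 + 2*v

q(0) = 0
q′(0) = 2
q′′(0) = 0
q′′′(0) = -16
The Taylor polynomial is Σ q^(k)(0)/k! · v^k.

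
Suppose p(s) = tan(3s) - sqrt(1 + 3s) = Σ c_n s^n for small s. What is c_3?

Combine the two series term by term.
p(0) = -1
p′(0) = 3/2
p′′(0) = 9/4
p′′′(0) = 351/8
So c_3 = p′′′(0)/3! = 117/16.

117/16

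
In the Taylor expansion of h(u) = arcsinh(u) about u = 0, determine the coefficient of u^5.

h(0) = 0
h′(0) = 1
h′′(0) = 0
h′′′(0) = -1
h^(4)(0) = 0
h^(5)(0) = 9
The Taylor polynomial is Σ h^(k)(0)/k! · u^k.

3/40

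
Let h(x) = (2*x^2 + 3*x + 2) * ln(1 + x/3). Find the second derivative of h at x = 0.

16/9

Distribute the polynomial across the series and collect like powers.
From the series, [x^2] h = 8/9; multiply by 2! = 2 to get 16/9.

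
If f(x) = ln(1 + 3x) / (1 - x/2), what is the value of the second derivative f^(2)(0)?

Write out both Maclaurin series and multiply, keeping only the needed powers.
The coefficient of x^2 in the expansion is -3, so f′′(0) = 2! * (-3) = -6.

-6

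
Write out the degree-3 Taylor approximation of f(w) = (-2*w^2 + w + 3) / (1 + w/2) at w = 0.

Multiply each power in the prefactor through the base expansion.
f(0) = 3
f′(0) = -1/2
f′′(0) = -7/2
f′′′(0) = 21/4
Dividing each by k! gives the coefficients c_0, ..., c_3.

7*w^3/8 - 7*w^2/4 - w/2 + 3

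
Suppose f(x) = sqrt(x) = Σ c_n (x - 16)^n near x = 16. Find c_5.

7/67108864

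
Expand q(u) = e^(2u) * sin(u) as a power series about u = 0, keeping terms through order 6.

11*u^6/180 + 41*u^5/120 + u^4 + 11*u^3/6 + 2*u^2 + u

Multiply the two series term by term and collect like powers.
[u^0] = 0;  [u^1] = 1;  [u^2] = 2;  [u^3] = 11/6;  [u^4] = 1;  [u^5] = 41/120;  [u^6] = 11/180.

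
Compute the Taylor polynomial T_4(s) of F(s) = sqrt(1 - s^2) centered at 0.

Differentiate repeatedly and evaluate at the center.
F(0) = 1
F′(0) = 0
F′′(0) = -1
F′′′(0) = 0
F^(4)(0) = -3
Dividing each by k! gives the coefficients c_0, ..., c_4.

-s^4/8 - s^2/2 + 1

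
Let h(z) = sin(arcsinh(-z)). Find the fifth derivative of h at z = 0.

-20

Substitute the inner expansion into the outer series and collect powers.
The coefficient of z^5 in the expansion is -1/6, so h^(5)(0) = 5! * (-1/6) = -20.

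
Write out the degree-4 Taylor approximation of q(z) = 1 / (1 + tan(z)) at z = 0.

Write 1/(1+u) = 1 - u + u^2 - u^3 + ... and substitute the series for u.
q(0) = 1
q′(0) = -1
q′′(0) = 2
q′′′(0) = -8
q^(4)(0) = 40
Dividing each by k! gives the coefficients c_0, ..., c_4.

5*z^4/3 - 4*z^3/3 + z^2 - z + 1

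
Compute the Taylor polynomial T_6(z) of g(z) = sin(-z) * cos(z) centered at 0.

-2*z^5/15 + 2*z^3/3 - z

Write out both Maclaurin series and multiply, keeping only the needed powers.
g(0) = 0
g′(0) = -1
g′′(0) = 0
g′′′(0) = 4
g^(4)(0) = 0
g^(5)(0) = -16
g^(6)(0) = 0
Then c_k = g^(k)(0)/k! gives each Taylor coefficient.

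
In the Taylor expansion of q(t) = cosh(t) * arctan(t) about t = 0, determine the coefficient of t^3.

Take the Cauchy product of the two expansions.
q(0) = 0
q′(0) = 1
q′′(0) = 0
q′′′(0) = 1
Then c_k = q^(k)(0)/k! gives each Taylor coefficient.

1/6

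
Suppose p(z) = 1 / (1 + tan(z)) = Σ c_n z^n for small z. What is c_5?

-32/15

Expand as Σ (-1)^k u^k with u equal to the inner function's series.
p(0) = 1
p′(0) = -1
p′′(0) = 2
p′′′(0) = -8
p^(4)(0) = 40
p^(5)(0) = -256
Dividing each by k! gives the coefficients c_0, ..., c_5.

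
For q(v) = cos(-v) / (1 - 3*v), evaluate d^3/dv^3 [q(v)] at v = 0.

153

Expand 1/(denominator) as a geometric series and multiply by the numerator's series.
The coefficient of v^3 in the expansion is 51/2, so q′′′(0) = 3! * (51/2) = 153.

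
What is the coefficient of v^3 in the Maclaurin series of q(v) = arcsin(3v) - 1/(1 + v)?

11/2

Combine the two series term by term.
So c_3 = q′′′(0)/3! = 11/2.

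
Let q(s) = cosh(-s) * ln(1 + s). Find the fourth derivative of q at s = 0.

Take the Cauchy product of the two expansions.
The coefficient of s^4 in the expansion is -1/2, so q^(4)(0) = 4! * (-1/2) = -12.

-12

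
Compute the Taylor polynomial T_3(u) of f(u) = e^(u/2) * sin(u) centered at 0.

-u^3/24 + u^2/2 + u

Expand each factor separately, then convolve coefficients.
f(0) = 0
f′(0) = 1
f′′(0) = 1
f′′′(0) = -1/4
Then c_k = f^(k)(0)/k! gives each Taylor coefficient.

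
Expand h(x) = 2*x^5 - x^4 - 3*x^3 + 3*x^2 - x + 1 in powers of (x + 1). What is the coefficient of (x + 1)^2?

-14

Differentiate repeatedly and evaluate at the center.
[(x + 1)^0] = 5;  [(x + 1)^1] = -2;  [(x + 1)^2] = -14.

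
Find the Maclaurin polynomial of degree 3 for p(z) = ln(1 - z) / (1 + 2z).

-10*z^3/3 + 3*z^2/2 - z

Multiply the two series term by term and collect like powers.
p(0) = 0
p′(0) = -1
p′′(0) = 3
p′′′(0) = -20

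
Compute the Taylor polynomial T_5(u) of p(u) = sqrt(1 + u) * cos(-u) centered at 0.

13*u^5/768 + 25*u^4/384 - 3*u^3/16 - 5*u^2/8 + u/2 + 1

Write out both Maclaurin series and multiply, keeping only the needed powers.
p(0) = 1
p′(0) = 1/2
p′′(0) = -5/4
p′′′(0) = -9/8
p^(4)(0) = 25/16
p^(5)(0) = 65/32
Then c_k = p^(k)(0)/k! gives each Taylor coefficient.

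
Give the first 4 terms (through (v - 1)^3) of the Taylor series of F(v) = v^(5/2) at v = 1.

5*(v - 1)^3/16 + 15*(v - 1)^2/8 + 5*(v - 1)/2 + 1

F(1) = 1
F′(1) = 5/2
F′′(1) = 15/4
F′′′(1) = 15/8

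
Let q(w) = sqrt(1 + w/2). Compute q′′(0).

From the series, [w^2] q = -1/32; multiply by 2! = 2 to get -1/16.

-1/16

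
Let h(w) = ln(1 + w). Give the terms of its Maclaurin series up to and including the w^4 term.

-w^4/4 + w^3/3 - w^2/2 + w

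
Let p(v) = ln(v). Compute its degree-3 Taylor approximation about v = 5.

(v - 5)^3/375 - (v - 5)^2/50 + (v - 5)/5 + ln(5)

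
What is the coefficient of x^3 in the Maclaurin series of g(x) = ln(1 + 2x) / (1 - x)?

8/3

Write out both Maclaurin series and multiply, keeping only the needed powers.
[x^0] = 0;  [x^1] = 2;  [x^2] = 0;  [x^3] = 8/3.
So c_3 = g′′′(0)/3! = 8/3.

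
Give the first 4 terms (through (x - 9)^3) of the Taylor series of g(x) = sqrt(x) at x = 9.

(x - 9)^3/3888 - (x - 9)^2/216 + (x - 9)/6 + 3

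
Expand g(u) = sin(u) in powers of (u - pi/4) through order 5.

Use the known series and substitute for the argument.
g(pi/4) = sqrt(2)/2
g′(pi/4) = sqrt(2)/2
g′′(pi/4) = -sqrt(2)/2
g′′′(pi/4) = -sqrt(2)/2
g^(4)(pi/4) = sqrt(2)/2
g^(5)(pi/4) = sqrt(2)/2

sqrt(2)*(u - pi/4)^5/240 + sqrt(2)*(u - pi/4)^4/48 - sqrt(2)*(u - pi/4)^3/12 - sqrt(2)*(u - pi/4)^2/4 + sqrt(2)*(u - pi/4)/2 + sqrt(2)/2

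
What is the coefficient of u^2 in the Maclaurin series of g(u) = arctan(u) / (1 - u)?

1

Take the Cauchy product of the two expansions.
[u^0] = 0;  [u^1] = 1;  [u^2] = 1.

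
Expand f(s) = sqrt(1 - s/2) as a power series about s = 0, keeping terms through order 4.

-5*s^4/2048 - s^3/128 - s^2/32 - s/4 + 1

Compute the successive derivatives at the expansion point and divide by k!.
f(0) = 1
f′(0) = -1/4
f′′(0) = -1/16
f′′′(0) = -3/64
f^(4)(0) = -15/256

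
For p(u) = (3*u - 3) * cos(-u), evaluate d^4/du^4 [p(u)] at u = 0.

Multiply each power in the prefactor through the base expansion.
The coefficient of u^4 in the expansion is -1/8, so p^(4)(0) = 4! * (-1/8) = -3.

-3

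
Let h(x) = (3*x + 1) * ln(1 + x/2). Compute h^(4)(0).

Multiply each power in the prefactor through the base expansion.
From the series, [x^4] h = 7/64; multiply by 4! = 24 to get 21/8.

21/8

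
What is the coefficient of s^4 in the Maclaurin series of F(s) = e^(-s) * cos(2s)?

Write out both Maclaurin series and multiply, keeping only the needed powers.
[s^0] = 1;  [s^1] = -1;  [s^2] = -3/2;  [s^3] = 11/6;  [s^4] = -7/24.
So c_4 = F^(4)(0)/4! = -7/24.

-7/24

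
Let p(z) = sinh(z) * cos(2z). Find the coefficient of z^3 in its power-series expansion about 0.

Write out both Maclaurin series and multiply, keeping only the needed powers.
[z^0] = 0;  [z^1] = 1;  [z^2] = 0;  [z^3] = -11/6.

-11/6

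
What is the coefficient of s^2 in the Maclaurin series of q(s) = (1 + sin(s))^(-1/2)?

Compose series: expand the inner function first, then feed it into the outer expansion.

3/8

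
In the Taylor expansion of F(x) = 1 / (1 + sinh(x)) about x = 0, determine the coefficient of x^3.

Expand as Σ (-1)^k u^k with u equal to the inner function's series.
F(0) = 1
F′(0) = -1
F′′(0) = 2
F′′′(0) = -7

-7/6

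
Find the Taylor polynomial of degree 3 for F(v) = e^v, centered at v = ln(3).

(v - ln(3))^3/2 + 3*(v - ln(3))^2/2 + 3*(v - ln(3)) + 3

F(ln(3)) = 3
F′(ln(3)) = 3
F′′(ln(3)) = 3
F′′′(ln(3)) = 3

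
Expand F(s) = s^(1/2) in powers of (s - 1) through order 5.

7*(s - 1)^5/256 - 5*(s - 1)^4/128 + (s - 1)^3/16 - (s - 1)^2/8 + (s - 1)/2 + 1

Compute the successive derivatives at the expansion point and divide by k!.
[(s - 1)^0] = 1;  [(s - 1)^1] = 1/2;  [(s - 1)^2] = -1/8;  [(s - 1)^3] = 1/16;  [(s - 1)^4] = -5/128;  [(s - 1)^5] = 7/256.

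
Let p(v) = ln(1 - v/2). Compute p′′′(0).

The coefficient of v^3 in the expansion is -1/24, so p′′′(0) = 3! * (-1/24) = -1/4.

-1/4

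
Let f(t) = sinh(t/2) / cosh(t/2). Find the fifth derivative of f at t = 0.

Divide the numerator series by the denominator series (power-series long division).
The coefficient of t^5 in the expansion is 1/240, so f^(5)(0) = 5! * (1/240) = 1/2.

1/2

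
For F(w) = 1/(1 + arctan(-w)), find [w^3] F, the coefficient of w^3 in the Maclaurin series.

Compose series: expand the inner function first, then feed it into the outer expansion.
So c_3 = F′′′(0)/3! = 2/3.

2/3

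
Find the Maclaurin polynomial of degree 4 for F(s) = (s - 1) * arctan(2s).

Shift and add copies of the series according to the polynomial's terms.

-8*s^4/3 + 8*s^3/3 + 2*s^2 - 2*s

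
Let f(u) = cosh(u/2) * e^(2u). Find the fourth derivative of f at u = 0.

353/16

Multiply the two series term by term and collect like powers.
The coefficient of u^4 in the expansion is 353/384, so f^(4)(0) = 4! * (353/384) = 353/16.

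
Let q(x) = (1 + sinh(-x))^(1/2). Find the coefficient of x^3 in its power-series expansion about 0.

-7/48

Substitute the inner expansion into the outer series and collect powers.
q(0) = 1
q′(0) = -1/2
q′′(0) = -1/4
q′′′(0) = -7/8
The Taylor polynomial is Σ q^(k)(0)/k! · x^k.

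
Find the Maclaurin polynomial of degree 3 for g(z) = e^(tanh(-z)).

Let u equal the inner series; expand the outer function in u and truncate.
g(0) = 1
g′(0) = -1
g′′(0) = 1
g′′′(0) = 1

z^3/6 + z^2/2 - z + 1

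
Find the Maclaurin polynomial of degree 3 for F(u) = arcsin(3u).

Apply the Taylor formula c_k = f^(k)(a)/k!.
[u^0] = 0;  [u^1] = 3;  [u^2] = 0;  [u^3] = 9/2.

9*u^3/2 + 3*u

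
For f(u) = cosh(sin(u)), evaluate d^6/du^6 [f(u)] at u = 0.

Let u equal the inner series; expand the outer function in u and truncate.
From the series, [u^6] f = -1/240; multiply by 6! = 720 to get -3.

-3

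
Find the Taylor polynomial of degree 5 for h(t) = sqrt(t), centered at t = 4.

7*(t - 4)^5/131072 - 5*(t - 4)^4/16384 + (t - 4)^3/512 - (t - 4)^2/64 + (t - 4)/4 + 2

h(4) = 2
h′(4) = 1/4
h′′(4) = -1/32
h′′′(4) = 3/256
h^(4)(4) = -15/2048
h^(5)(4) = 105/16384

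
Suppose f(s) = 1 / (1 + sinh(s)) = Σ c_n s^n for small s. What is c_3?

Expand as Σ (-1)^k u^k with u equal to the inner function's series.
f(0) = 1
f′(0) = -1
f′′(0) = 2
f′′′(0) = -7
So c_3 = f′′′(0)/3! = -7/6.

-7/6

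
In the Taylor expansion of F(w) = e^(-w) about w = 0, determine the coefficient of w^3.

-1/6

Use the known series and substitute for the argument.
[w^0] = 1;  [w^1] = -1;  [w^2] = 1/2;  [w^3] = -1/6.
So c_3 = F′′′(0)/3! = -1/6.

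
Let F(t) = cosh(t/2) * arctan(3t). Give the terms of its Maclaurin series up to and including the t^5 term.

Write out both Maclaurin series and multiply, keeping only the needed powers.
F(0) = 0
F′(0) = 3
F′′(0) = 0
F′′′(0) = -207/4
F^(4)(0) = 0
F^(5)(0) = 91167/16

30389*t^5/640 - 69*t^3/8 + 3*t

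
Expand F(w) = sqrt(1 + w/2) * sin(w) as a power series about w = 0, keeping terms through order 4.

Multiply the two series term by term and collect like powers.
F(0) = 0
F′(0) = 1
F′′(0) = 1/2
F′′′(0) = -19/16
F^(4)(0) = -13/16
Dividing each by k! gives the coefficients c_0, ..., c_4.

-13*w^4/384 - 19*w^3/96 + w^2/4 + w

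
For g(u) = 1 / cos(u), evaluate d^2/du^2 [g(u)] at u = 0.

Invert the denominator's series and multiply.
The coefficient of u^2 in the expansion is 1/2, so g′′(0) = 2! * (1/2) = 1.

1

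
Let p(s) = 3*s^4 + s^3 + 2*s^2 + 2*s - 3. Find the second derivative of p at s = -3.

From the series, [(s + 3)^2] p = 155; multiply by 2! = 2 to get 310.

310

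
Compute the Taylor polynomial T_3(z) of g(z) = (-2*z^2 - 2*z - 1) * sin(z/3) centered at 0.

-107*z^3/162 - 2*z^2/3 - z/3

Multiply each power in the prefactor through the base expansion.
g(0) = 0
g′(0) = -1/3
g′′(0) = -4/3
g′′′(0) = -107/27
The Taylor polynomial is Σ g^(k)(0)/k! · z^k.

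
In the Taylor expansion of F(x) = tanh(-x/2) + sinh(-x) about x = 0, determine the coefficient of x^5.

Expand each term separately and add.
[x^0] = 0;  [x^1] = -3/2;  [x^2] = 0;  [x^3] = -1/8;  [x^4] = 0;  [x^5] = -1/80.

-1/80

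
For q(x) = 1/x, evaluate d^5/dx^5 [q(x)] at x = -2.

Apply the Taylor formula c_k = f^(k)(a)/k!.
The coefficient of (x + 2)^5 in the expansion is -1/64, so q^(5)(-2) = 5! * (-1/64) = -15/8.

-15/8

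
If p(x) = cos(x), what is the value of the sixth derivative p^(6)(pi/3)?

The coefficient of (x - pi/3)^6 in the expansion is -1/1440, so p^(6)(pi/3) = 6! * (-1/1440) = -1/2.

-1/2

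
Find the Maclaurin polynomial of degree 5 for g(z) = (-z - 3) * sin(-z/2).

Shift and add copies of the series according to the polynomial's terms.
g(0) = 0
g′(0) = 3/2
g′′(0) = 1
g′′′(0) = -3/8
g^(4)(0) = -1/2
g^(5)(0) = 3/32
The Taylor polynomial is Σ g^(k)(0)/k! · z^k.

z^5/1280 - z^4/48 - z^3/16 + z^2/2 + 3*z/2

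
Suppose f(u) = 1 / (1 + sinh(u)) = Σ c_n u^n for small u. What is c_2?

Write 1/(1+u) = 1 - u + u^2 - u^3 + ... and substitute the series for u.
f(0) = 1
f′(0) = -1
f′′(0) = 2
Then c_k = f^(k)(0)/k! gives each Taylor coefficient.

1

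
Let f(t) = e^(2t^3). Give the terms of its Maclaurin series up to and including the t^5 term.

Differentiate repeatedly and evaluate at the center.

2*t^3 + 1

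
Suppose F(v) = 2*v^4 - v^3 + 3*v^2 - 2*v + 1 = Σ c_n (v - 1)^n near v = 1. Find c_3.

F(1) = 3
F′(1) = 9
F′′(1) = 24
F′′′(1) = 42

7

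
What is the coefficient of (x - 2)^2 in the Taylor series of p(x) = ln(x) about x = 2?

p(2) = ln(2)
p′(2) = 1/2
p′′(2) = -1/4
The Taylor polynomial is Σ p^(k)(2)/k! · (x - 2)^k.

-1/8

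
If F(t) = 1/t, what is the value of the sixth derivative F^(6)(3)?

80/243

From the series, [(t - 3)^6] F = 1/2187; multiply by 6! = 720 to get 80/243.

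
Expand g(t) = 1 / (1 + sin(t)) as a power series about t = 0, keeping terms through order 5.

-61*t^5/120 + 2*t^4/3 - 5*t^3/6 + t^2 - t + 1

Write 1/(1+u) = 1 - u + u^2 - u^3 + ... and substitute the series for u.
g(0) = 1
g′(0) = -1
g′′(0) = 2
g′′′(0) = -5
g^(4)(0) = 16
g^(5)(0) = -61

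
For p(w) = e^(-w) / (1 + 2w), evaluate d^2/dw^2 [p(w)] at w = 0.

13

Take the Cauchy product of the two expansions.
From the series, [w^2] p = 13/2; multiply by 2! = 2 to get 13.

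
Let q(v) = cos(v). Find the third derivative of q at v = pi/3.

sqrt(3)/2

The coefficient of (v - pi/3)^3 in the expansion is sqrt(3)/12, so q′′′(pi/3) = 3! * (sqrt(3)/12) = sqrt(3)/2.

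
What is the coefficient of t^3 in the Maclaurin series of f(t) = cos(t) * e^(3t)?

Write out both Maclaurin series and multiply, keeping only the needed powers.
So c_3 = f′′′(0)/3! = 3.

3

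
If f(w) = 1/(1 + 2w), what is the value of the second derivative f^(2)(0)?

Differentiate repeatedly and evaluate at the center.
The coefficient of w^2 in the expansion is 4, so f′′(0) = 2! * (4) = 8.

8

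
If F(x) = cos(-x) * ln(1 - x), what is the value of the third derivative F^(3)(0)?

Multiply the two series term by term and collect like powers.
The coefficient of x^3 in the expansion is 1/6, so F′′′(0) = 3! * (1/6) = 1.

1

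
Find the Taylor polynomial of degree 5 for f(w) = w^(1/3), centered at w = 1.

22*(w - 1)^5/729 - 10*(w - 1)^4/243 + 5*(w - 1)^3/81 - (w - 1)^2/9 + (w - 1)/3 + 1

Compute the successive derivatives at the expansion point and divide by k!.
f(1) = 1
f′(1) = 1/3
f′′(1) = -2/9
f′′′(1) = 10/27
f^(4)(1) = -80/81
f^(5)(1) = 880/243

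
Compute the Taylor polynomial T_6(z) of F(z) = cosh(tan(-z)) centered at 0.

59*z^6/240 + 3*z^4/8 + z^2/2 + 1

Compose series: expand the inner function first, then feed it into the outer expansion.
[z^0] = 1;  [z^1] = 0;  [z^2] = 1/2;  [z^3] = 0;  [z^4] = 3/8;  [z^5] = 0;  [z^6] = 59/240.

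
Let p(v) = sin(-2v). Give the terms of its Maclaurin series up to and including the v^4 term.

Differentiate repeatedly and evaluate at the center.
p(0) = 0
p′(0) = -2
p′′(0) = 0
p′′′(0) = 8
p^(4)(0) = 0

4*v^3/3 - 2*v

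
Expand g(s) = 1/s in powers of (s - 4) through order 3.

-(s - 4)^3/256 + (s - 4)^2/64 - (s - 4)/16 + 1/4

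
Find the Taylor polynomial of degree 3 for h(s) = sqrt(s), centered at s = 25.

h(25) = 5
h′(25) = 1/10
h′′(25) = -1/500
h′′′(25) = 3/25000

(s - 25)^3/50000 - (s - 25)^2/1000 + (s - 25)/10 + 5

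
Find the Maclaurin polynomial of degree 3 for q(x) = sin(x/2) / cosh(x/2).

-x^3/12 + x/2

Write the quotient as an unknown series and match coefficients against numerator = denominator · series.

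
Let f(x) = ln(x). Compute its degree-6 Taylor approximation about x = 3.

f(3) = ln(3)
f′(3) = 1/3
f′′(3) = -1/9
f′′′(3) = 2/27
f^(4)(3) = -2/27
f^(5)(3) = 8/81
f^(6)(3) = -40/243
Then c_k = f^(k)(3)/k! gives each Taylor coefficient.

-(x - 3)^6/4374 + (x - 3)^5/1215 - (x - 3)^4/324 + (x - 3)^3/81 - (x - 3)^2/18 + (x - 3)/3 + ln(3)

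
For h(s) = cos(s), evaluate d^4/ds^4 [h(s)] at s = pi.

Differentiate repeatedly and evaluate at the center.
From the series, [(s - pi)^4] h = -1/24; multiply by 4! = 24 to get -1.

-1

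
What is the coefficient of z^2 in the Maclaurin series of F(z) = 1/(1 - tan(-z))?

1

Let u equal the inner series; expand the outer function in u and truncate.
[z^0] = 1;  [z^1] = -1;  [z^2] = 1.
So c_2 = F′′(0)/2! = 1.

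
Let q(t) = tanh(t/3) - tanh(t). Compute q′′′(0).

52/27

Combine the two series term by term.
From the series, [t^3] q = 26/81; multiply by 3! = 6 to get 52/27.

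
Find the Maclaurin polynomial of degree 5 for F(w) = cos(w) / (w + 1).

Expand 1/(denominator) as a geometric series and multiply by the numerator's series.

-13*w^5/24 + 13*w^4/24 - w^3/2 + w^2/2 - w + 1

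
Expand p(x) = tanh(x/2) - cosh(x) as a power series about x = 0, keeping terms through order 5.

Combine the two series term by term.
[x^0] = -1;  [x^1] = 1/2;  [x^2] = -1/2;  [x^3] = -1/24;  [x^4] = -1/24;  [x^5] = 1/240.

x^5/240 - x^4/24 - x^3/24 - x^2/2 + x/2 - 1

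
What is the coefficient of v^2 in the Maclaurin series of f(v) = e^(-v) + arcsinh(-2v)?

Expand each term separately and add.
f(0) = 1
f′(0) = -3
f′′(0) = 1
So c_2 = f′′(0)/2! = 1/2.

1/2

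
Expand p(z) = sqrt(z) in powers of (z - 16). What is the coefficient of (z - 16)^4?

Differentiate repeatedly and evaluate at the center.

-5/2097152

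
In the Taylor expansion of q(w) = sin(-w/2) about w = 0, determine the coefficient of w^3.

Apply the Taylor formula c_k = f^(k)(a)/k!.

1/48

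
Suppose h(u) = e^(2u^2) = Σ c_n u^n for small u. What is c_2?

Apply the Taylor formula c_k = f^(k)(a)/k!.

2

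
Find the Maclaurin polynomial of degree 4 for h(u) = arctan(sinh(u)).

-u^3/6 + u

Compose series: expand the inner function first, then feed it into the outer expansion.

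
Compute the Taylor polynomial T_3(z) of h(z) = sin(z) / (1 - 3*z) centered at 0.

Use 1/(1 - r) = Σ r^k on the denominator, then take the Cauchy product.
[z^0] = 0;  [z^1] = 1;  [z^2] = 3;  [z^3] = 53/6.

53*z^3/6 + 3*z^2 + z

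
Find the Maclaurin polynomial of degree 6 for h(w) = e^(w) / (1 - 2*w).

Use 1/(1 - r) = Σ r^k on the denominator, then take the Cauchy product.
h(0) = 1
h′(0) = 3
h′′(0) = 13
h′′′(0) = 79
h^(4)(0) = 633
h^(5)(0) = 6331
h^(6)(0) = 75973

75973*w^6/720 + 6331*w^5/120 + 211*w^4/8 + 79*w^3/6 + 13*w^2/2 + 3*w + 1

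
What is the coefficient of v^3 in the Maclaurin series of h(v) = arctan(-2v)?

8/3

h(0) = 0
h′(0) = -2
h′′(0) = 0
h′′′(0) = 16
So c_3 = h′′′(0)/3! = 8/3.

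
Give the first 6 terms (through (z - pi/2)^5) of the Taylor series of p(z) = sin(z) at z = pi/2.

(z - pi/2)^4/24 - (z - pi/2)^2/2 + 1

Differentiate repeatedly and evaluate at the center.
p(pi/2) = 1
p′(pi/2) = 0
p′′(pi/2) = -1
p′′′(pi/2) = 0
p^(4)(pi/2) = 1
p^(5)(pi/2) = 0
The Taylor polynomial is Σ p^(k)(pi/2)/k! · (z - pi/2)^k.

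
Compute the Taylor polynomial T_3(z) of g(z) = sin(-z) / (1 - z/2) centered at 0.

-z^3/12 - z^2/2 - z

Take the Cauchy product of the two expansions.
[z^0] = 0;  [z^1] = -1;  [z^2] = -1/2;  [z^3] = -1/12.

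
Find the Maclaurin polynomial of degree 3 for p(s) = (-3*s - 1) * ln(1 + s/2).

Multiply each power in the prefactor through the base expansion.
p(0) = 0
p′(0) = -1/2
p′′(0) = -11/4
p′′′(0) = 2
Dividing each by k! gives the coefficients c_0, ..., c_3.

s^3/3 - 11*s^2/8 - s/2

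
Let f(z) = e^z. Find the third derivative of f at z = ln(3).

3

The coefficient of (z - ln(3))^3 in the expansion is 1/2, so f′′′(ln(3)) = 3! * (1/2) = 3.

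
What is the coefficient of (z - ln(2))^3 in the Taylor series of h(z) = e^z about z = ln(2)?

1/3

Compute the successive derivatives at the expansion point and divide by k!.
h(ln(2)) = 2
h′(ln(2)) = 2
h′′(ln(2)) = 2
h′′′(ln(2)) = 2
The Taylor polynomial is Σ h^(k)(ln(2))/k! · (z - ln(2))^k.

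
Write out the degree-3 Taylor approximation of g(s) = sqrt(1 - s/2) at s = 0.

-s^3/128 - s^2/32 - s/4 + 1

[s^0] = 1;  [s^1] = -1/4;  [s^2] = -1/32;  [s^3] = -1/128.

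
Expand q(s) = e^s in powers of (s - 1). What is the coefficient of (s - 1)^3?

e/6

q(1) = e
q′(1) = e
q′′(1) = e
q′′′(1) = e
So c_3 = q′′′(1)/3! = e/6.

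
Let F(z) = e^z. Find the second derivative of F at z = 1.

e

Apply the Taylor formula c_k = f^(k)(a)/k!.
The coefficient of (z - 1)^2 in the expansion is e/2, so F′′(1) = 2! * (e/2) = e.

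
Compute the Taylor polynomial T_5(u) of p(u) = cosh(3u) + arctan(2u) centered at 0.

Expand each term separately and add.

32*u^5/5 + 27*u^4/8 - 8*u^3/3 + 9*u^2/2 + 2*u + 1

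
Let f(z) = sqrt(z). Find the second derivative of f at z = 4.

-1/32

The coefficient of (z - 4)^2 in the expansion is -1/64, so f′′(4) = 2! * (-1/64) = -1/32.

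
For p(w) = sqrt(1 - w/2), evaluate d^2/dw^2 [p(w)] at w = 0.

Apply the Taylor formula c_k = f^(k)(a)/k!.
From the series, [w^2] p = -1/32; multiply by 2! = 2 to get -1/16.

-1/16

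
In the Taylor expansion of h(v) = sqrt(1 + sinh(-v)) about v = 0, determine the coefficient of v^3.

Plug the Maclaurin series of the inner function into that of the outer and collect terms.

-7/48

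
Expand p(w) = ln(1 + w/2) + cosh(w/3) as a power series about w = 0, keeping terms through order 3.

w^3/24 - 5*w^2/72 + w/2 + 1

Expand each term separately and add.
p(0) = 1
p′(0) = 1/2
p′′(0) = -5/36
p′′′(0) = 1/4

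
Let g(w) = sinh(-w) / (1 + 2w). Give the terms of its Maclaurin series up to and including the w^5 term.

-667*w^5/40 + 25*w^4/3 - 25*w^3/6 + 2*w^2 - w

Take the Cauchy product of the two expansions.
g(0) = 0
g′(0) = -1
g′′(0) = 4
g′′′(0) = -25
g^(4)(0) = 200
g^(5)(0) = -2001
Then c_k = g^(k)(0)/k! gives each Taylor coefficient.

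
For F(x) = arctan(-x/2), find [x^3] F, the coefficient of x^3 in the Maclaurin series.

F(0) = 0
F′(0) = -1/2
F′′(0) = 0
F′′′(0) = 1/4
So c_3 = F′′′(0)/3! = 1/24.

1/24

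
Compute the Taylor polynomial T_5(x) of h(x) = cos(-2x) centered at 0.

Apply the Taylor formula c_k = f^(k)(a)/k!.
h(0) = 1
h′(0) = 0
h′′(0) = -4
h′′′(0) = 0
h^(4)(0) = 16
h^(5)(0) = 0
Then c_k = h^(k)(0)/k! gives each Taylor coefficient.

2*x^4/3 - 2*x^2 + 1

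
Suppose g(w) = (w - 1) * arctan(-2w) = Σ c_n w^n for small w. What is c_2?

-2

Multiply each power in the prefactor through the base expansion.
g(0) = 0
g′(0) = 2
g′′(0) = -4
Dividing each by k! gives the coefficients c_0, ..., c_2.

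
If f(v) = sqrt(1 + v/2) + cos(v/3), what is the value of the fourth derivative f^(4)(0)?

-2^(79/148)*3^(26/111)*5^(199/222)*7^(22/111)/252

Combine the two series term by term.
The coefficient of v^4 in the expansion is -959/497664, so f^(4)(0) = 4! * (-959/497664) = -2^(79/148)*3^(26/111)*5^(199/222)*7^(22/111)/252.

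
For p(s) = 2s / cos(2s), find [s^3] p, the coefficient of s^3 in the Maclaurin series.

4

Divide the numerator series by the denominator series (power-series long division).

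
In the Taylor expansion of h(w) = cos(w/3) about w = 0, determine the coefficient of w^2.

-1/18

Differentiate repeatedly and evaluate at the center.
So c_2 = h′′(0)/2! = -1/18.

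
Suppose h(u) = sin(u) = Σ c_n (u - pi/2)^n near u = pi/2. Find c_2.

-1/2

Compute the successive derivatives at the expansion point and divide by k!.
h(pi/2) = 1
h′(pi/2) = 0
h′′(pi/2) = -1
The Taylor polynomial is Σ h^(k)(pi/2)/k! · (u - pi/2)^k.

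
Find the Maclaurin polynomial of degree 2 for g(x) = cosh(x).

x^2/2 + 1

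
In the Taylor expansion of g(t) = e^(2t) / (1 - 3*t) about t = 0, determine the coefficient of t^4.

473/3

Multiply the numerator's expansion by the denominator's geometric series.
g(0) = 1
g′(0) = 5
g′′(0) = 34
g′′′(0) = 314
g^(4)(0) = 3784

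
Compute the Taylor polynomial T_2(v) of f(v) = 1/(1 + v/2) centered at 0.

Differentiate repeatedly and evaluate at the center.
f(0) = 1
f′(0) = -1/2
f′′(0) = 1/2
Then c_k = f^(k)(0)/k! gives each Taylor coefficient.

v^2/4 - v/2 + 1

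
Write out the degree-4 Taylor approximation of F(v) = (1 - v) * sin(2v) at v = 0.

Multiply each power in the prefactor through the base expansion.
F(0) = 0
F′(0) = 2
F′′(0) = -4
F′′′(0) = -8
F^(4)(0) = 32

4*v^4/3 - 4*v^3/3 - 2*v^2 + 2*v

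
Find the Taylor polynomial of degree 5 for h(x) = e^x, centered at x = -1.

(x + 1)^5*e^(-1)/120 + (x + 1)^4*e^(-1)/24 + (x + 1)^3*e^(-1)/6 + (x + 1)^2*e^(-1)/2 + (x + 1)*e^(-1) + e^(-1)

h(-1) = e^(-1)
h′(-1) = e^(-1)
h′′(-1) = e^(-1)
h′′′(-1) = e^(-1)
h^(4)(-1) = e^(-1)
h^(5)(-1) = e^(-1)
The Taylor polynomial is Σ h^(k)(-1)/k! · (x + 1)^k.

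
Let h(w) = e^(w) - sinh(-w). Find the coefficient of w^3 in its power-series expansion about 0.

Expand each term separately and add.
h(0) = 1
h′(0) = 2
h′′(0) = 1
h′′′(0) = 2
Dividing each by k! gives the coefficients c_0, ..., c_3.

1/3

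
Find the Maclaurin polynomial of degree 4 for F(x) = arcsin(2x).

Use the known series and substitute for the argument.
F(0) = 0
F′(0) = 2
F′′(0) = 0
F′′′(0) = 8
F^(4)(0) = 0

4*x^3/3 + 2*x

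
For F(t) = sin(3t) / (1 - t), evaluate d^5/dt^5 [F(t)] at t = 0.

Expand each factor separately, then convolve coefficients.
The coefficient of t^5 in the expansion is 21/40, so F^(5)(0) = 5! * (21/40) = 63.

63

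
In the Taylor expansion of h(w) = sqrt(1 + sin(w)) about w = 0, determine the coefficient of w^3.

-1/48

Substitute the inner expansion into the outer series and collect powers.
[w^0] = 1;  [w^1] = 1/2;  [w^2] = -1/8;  [w^3] = -1/48.
So c_3 = h′′′(0)/3! = -1/48.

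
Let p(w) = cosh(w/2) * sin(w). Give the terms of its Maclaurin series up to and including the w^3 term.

Write out both Maclaurin series and multiply, keeping only the needed powers.
p(0) = 0
p′(0) = 1
p′′(0) = 0
p′′′(0) = -1/4

-w^3/24 + w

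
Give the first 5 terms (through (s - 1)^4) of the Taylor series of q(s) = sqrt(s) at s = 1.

[(s - 1)^0] = 1;  [(s - 1)^1] = 1/2;  [(s - 1)^2] = -1/8;  [(s - 1)^3] = 1/16;  [(s - 1)^4] = -5/128.

-5*(s - 1)^4/128 + (s - 1)^3/16 - (s - 1)^2/8 + (s - 1)/2 + 1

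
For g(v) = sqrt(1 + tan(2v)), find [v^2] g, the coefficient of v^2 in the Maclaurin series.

Substitute the inner expansion into the outer series and collect powers.
[v^0] = 1;  [v^1] = 1;  [v^2] = -1/2.

-1/2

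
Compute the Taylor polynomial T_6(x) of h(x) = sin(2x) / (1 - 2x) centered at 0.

808*x^6/15 + 404*x^5/15 + 40*x^4/3 + 20*x^3/3 + 4*x^2 + 2*x

Take the Cauchy product of the two expansions.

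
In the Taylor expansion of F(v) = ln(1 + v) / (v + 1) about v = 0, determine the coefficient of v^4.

-25/12

Expand 1/(denominator) as a geometric series and multiply by the numerator's series.
So c_4 = F^(4)(0)/4! = -25/12.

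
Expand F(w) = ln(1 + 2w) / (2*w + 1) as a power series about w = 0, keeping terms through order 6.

-784*w^6/5 + 1096*w^5/15 - 100*w^4/3 + 44*w^3/3 - 6*w^2 + 2*w

Expand 1/(denominator) as a geometric series and multiply by the numerator's series.
[w^0] = 0;  [w^1] = 2;  [w^2] = -6;  [w^3] = 44/3;  [w^4] = -100/3;  [w^5] = 1096/15;  [w^6] = -784/5.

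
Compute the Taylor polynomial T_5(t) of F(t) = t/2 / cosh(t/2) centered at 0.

5*t^5/768 - t^3/16 + t/2

Divide the numerator series by the denominator series (power-series long division).
[t^0] = 0;  [t^1] = 1/2;  [t^2] = 0;  [t^3] = -1/16;  [t^4] = 0;  [t^5] = 5/768.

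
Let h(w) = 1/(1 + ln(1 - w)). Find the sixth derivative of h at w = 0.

6578

Plug the Maclaurin series of the inner function into that of the outer and collect terms.
The coefficient of w^6 in the expansion is 3289/360, so h^(6)(0) = 6! * (3289/360) = 6578.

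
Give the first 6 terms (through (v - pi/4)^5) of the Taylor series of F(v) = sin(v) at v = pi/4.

Use the known series and substitute for the argument.

sqrt(2)*(v - pi/4)^5/240 + sqrt(2)*(v - pi/4)^4/48 - sqrt(2)*(v - pi/4)^3/12 - sqrt(2)*(v - pi/4)^2/4 + sqrt(2)*(v - pi/4)/2 + sqrt(2)/2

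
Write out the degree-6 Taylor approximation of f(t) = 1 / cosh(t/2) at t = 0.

-61*t^6/46080 + 5*t^4/384 - t^2/8 + 1

Invert the denominator's series and multiply.
f(0) = 1
f′(0) = 0
f′′(0) = -1/4
f′′′(0) = 0
f^(4)(0) = 5/16
f^(5)(0) = 0
f^(6)(0) = -61/64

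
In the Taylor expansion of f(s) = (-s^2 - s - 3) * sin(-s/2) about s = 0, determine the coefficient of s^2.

Multiply each power in the prefactor through the base expansion.
[s^0] = 0;  [s^1] = 3/2;  [s^2] = 1/2.

1/2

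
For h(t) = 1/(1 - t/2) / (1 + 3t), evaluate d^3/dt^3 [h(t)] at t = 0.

-555/4

Multiply the two series term by term and collect like powers.
The coefficient of t^3 in the expansion is -185/8, so h′′′(0) = 3! * (-185/8) = -555/4.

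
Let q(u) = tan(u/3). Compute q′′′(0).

The coefficient of u^3 in the expansion is 1/81, so q′′′(0) = 3! * (1/81) = 2/27.

2/27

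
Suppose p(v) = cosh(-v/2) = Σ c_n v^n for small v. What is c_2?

1/8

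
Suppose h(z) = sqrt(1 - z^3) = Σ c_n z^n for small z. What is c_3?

Apply the Taylor formula c_k = f^(k)(a)/k!.
h(0) = 1
h′(0) = 0
h′′(0) = 0
h′′′(0) = -3
Dividing each by k! gives the coefficients c_0, ..., c_3.

-1/2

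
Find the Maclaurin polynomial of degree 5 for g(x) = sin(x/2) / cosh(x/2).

3*x^5/320 - x^3/12 + x/2

Invert the denominator's series and multiply.
g(0) = 0
g′(0) = 1/2
g′′(0) = 0
g′′′(0) = -1/2
g^(4)(0) = 0
g^(5)(0) = 9/8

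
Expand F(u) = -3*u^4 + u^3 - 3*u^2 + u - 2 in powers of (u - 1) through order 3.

F(1) = -6
F′(1) = -14
F′′(1) = -36
F′′′(1) = -66
Dividing each by k! gives the coefficients c_0, ..., c_3.

-11*(u - 1)^3 - 18*(u - 1)^2 - 14*(u - 1) - 6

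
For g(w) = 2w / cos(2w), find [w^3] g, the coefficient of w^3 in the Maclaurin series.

4

Write the quotient as an unknown series and match coefficients against numerator = denominator · series.
[w^0] = 0;  [w^1] = 2;  [w^2] = 0;  [w^3] = 4.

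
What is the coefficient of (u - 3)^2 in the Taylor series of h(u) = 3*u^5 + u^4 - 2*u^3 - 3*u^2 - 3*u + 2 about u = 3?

h(3) = 722
h′(3) = 1248
h′′(3) = 1686
Dividing each by k! gives the coefficients c_0, ..., c_2.

843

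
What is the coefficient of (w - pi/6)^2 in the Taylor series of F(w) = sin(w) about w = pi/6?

F(pi/6) = 1/2
F′(pi/6) = sqrt(3)/2
F′′(pi/6) = -1/2
So c_2 = F′′(pi/6)/2! = -1/4.

-1/4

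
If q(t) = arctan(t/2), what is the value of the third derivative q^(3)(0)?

-1/4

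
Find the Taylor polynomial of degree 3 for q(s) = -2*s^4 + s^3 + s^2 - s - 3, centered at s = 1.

Apply the Taylor formula c_k = f^(k)(a)/k!.
q(1) = -4
q′(1) = -4
q′′(1) = -16
q′′′(1) = -42

-7*(s - 1)^3 - 8*(s - 1)^2 - 4*(s - 1) - 4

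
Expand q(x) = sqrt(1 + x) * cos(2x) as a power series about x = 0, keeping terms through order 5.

181*x^5/768 + 337*x^4/384 - 15*x^3/16 - 17*x^2/8 + x/2 + 1

Multiply the two series term by term and collect like powers.
q(0) = 1
q′(0) = 1/2
q′′(0) = -17/4
q′′′(0) = -45/8
q^(4)(0) = 337/16
q^(5)(0) = 905/32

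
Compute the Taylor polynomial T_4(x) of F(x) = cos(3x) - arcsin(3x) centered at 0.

27*x^4/8 - 9*x^3/2 - 9*x^2/2 - 3*x + 1

Expand each term separately and add.
[x^0] = 1;  [x^1] = -3;  [x^2] = -9/2;  [x^3] = -9/2;  [x^4] = 27/8.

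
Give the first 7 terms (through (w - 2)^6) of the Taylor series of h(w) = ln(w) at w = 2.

-(w - 2)^6/384 + (w - 2)^5/160 - (w - 2)^4/64 + (w - 2)^3/24 - (w - 2)^2/8 + (w - 2)/2 + ln(2)

[(w - 2)^0] = ln(2);  [(w - 2)^1] = 1/2;  [(w - 2)^2] = -1/8;  [(w - 2)^3] = 1/24;  [(w - 2)^4] = -1/64;  [(w - 2)^5] = 1/160;  [(w - 2)^6] = -1/384.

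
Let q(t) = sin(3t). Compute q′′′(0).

Differentiate repeatedly and evaluate at the center.
The coefficient of t^3 in the expansion is -9/2, so q′′′(0) = 3! * (-9/2) = -27.

-27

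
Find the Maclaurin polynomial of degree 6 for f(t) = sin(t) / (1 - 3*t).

Multiply the numerator's expansion by the denominator's geometric series.
f(0) = 0
f′(0) = 1
f′′(0) = 6
f′′′(0) = 53
f^(4)(0) = 636
f^(5)(0) = 9541
f^(6)(0) = 171738

9541*t^6/40 + 9541*t^5/120 + 53*t^4/2 + 53*t^3/6 + 3*t^2 + t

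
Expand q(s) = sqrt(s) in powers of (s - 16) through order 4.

[(s - 16)^0] = 4;  [(s - 16)^1] = 1/8;  [(s - 16)^2] = -1/512;  [(s - 16)^3] = 1/16384;  [(s - 16)^4] = -5/2097152.

-5*(s - 16)^4/2097152 + (s - 16)^3/16384 - (s - 16)^2/512 + (s - 16)/8 + 4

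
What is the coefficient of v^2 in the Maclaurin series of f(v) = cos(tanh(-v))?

Let u equal the inner series; expand the outer function in u and truncate.
f(0) = 1
f′(0) = 0
f′′(0) = -1
Then c_k = f^(k)(0)/k! gives each Taylor coefficient.

-1/2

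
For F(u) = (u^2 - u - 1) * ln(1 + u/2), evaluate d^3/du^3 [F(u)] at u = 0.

Shift and add copies of the series according to the polynomial's terms.
From the series, [u^3] F = 7/12; multiply by 3! = 6 to get 7/2.

7/2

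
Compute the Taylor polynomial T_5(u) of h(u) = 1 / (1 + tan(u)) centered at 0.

Write 1/(1+u) = 1 - u + u^2 - u^3 + ... and substitute the series for u.

-32*u^5/15 + 5*u^4/3 - 4*u^3/3 + u^2 - u + 1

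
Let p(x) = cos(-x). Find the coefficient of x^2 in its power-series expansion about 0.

Apply the Taylor formula c_k = f^(k)(a)/k!.

-1/2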